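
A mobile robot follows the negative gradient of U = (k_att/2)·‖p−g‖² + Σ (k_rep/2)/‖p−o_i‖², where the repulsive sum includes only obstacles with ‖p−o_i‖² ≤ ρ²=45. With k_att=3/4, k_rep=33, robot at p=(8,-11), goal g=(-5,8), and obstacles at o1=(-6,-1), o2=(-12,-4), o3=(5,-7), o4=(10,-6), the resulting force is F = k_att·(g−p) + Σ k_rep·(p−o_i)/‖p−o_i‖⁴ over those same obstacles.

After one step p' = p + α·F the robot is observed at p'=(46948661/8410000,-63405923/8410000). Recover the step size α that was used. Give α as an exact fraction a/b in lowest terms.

F_att = 3/4·(g−p) = 3/4·(-13,19) = (-9.7500,14.2500)
o1: d²=296 > ρ²=45 → inactive
o2: d²=449 > ρ²=45 → inactive
o3: d²=25 ≤ ρ²=45; F_rep = 33·(3,-4)/25² = (0.1584,-0.2112)
o4: d²=29 ≤ ρ²=45; F_rep = 33·(-2,-5)/29² = (-0.0785,-0.1962)
F = F_att + ΣF_rep = (-9.6701,13.8426)
Δp = p'−p = (-2.4175,3.4607); α = Δx/Fx = (-20331339/8410000) / (-20331339/2102500) = 1/4
check: Δy/Fy = (29104077/8410000) / (29104077/2102500) = 1/4 ✓

α = 1/4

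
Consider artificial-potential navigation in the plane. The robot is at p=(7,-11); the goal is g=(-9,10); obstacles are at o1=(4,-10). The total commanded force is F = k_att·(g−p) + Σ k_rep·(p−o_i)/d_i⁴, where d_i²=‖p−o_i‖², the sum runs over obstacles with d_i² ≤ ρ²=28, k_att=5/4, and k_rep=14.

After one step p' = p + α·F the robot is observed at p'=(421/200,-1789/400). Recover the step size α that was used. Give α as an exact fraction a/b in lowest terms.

F_att = 5/4·(g−p) = 5/4·(-16,21) = (-20.0000,26.2500)
o1: d²=10 ≤ ρ²=28; F_rep = 14·(3,-1)/10² = (0.4200,-0.1400)
F = F_att + ΣF_rep = (-19.5800,26.1100)
Δp = p'−p = (-4.8950,6.5275); α = Δx/Fx = (-979/200) / (-979/50) = 1/4
check: Δy/Fy = (2611/400) / (2611/100) = 1/4 ✓

α = 1/4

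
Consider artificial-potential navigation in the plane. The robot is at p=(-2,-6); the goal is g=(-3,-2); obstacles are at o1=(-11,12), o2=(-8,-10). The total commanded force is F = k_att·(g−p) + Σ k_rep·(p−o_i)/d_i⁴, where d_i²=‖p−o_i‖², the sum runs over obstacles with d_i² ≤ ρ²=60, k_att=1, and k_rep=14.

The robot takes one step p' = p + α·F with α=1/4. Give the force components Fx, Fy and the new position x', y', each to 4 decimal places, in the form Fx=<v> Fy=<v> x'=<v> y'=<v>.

F_att = 1·(g−p) = 1·(-1,4) = (-1.0000,4.0000)
o1: d²=405 > ρ²=60 → inactive
o2: d²=52 ≤ ρ²=60; F_rep = 14·(6,4)/52² = (0.0311,0.0207)
F = F_att + ΣF_rep = (-0.9689,4.0207)
p' = p + 1/4·F = (-2.2422,-4.9948)

Fx=-0.9689 Fy=4.0207 x'=-2.2422 y'=-4.9948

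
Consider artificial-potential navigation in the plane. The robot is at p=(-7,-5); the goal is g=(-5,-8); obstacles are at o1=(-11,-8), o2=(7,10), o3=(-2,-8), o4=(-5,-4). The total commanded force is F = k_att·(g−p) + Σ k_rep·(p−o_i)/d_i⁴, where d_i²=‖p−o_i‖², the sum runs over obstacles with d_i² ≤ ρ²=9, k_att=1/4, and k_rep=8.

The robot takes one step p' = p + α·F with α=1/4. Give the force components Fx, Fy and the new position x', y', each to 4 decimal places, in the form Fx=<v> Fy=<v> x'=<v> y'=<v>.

F_att = 1/4·(g−p) = 1/4·(2,-3) = (0.5000,-0.7500)
o1: d²=25 > ρ²=9 → inactive
o2: d²=421 > ρ²=9 → inactive
o3: d²=34 > ρ²=9 → inactive
o4: d²=5 ≤ ρ²=9; F_rep = 8·(-2,-1)/5² = (-0.6400,-0.3200)
F = F_att + ΣF_rep = (-0.1400,-1.0700)
p' = p + 1/4·F = (-7.0350,-5.2675)

Fx=-0.1400 Fy=-1.0700 x'=-7.0350 y'=-5.2675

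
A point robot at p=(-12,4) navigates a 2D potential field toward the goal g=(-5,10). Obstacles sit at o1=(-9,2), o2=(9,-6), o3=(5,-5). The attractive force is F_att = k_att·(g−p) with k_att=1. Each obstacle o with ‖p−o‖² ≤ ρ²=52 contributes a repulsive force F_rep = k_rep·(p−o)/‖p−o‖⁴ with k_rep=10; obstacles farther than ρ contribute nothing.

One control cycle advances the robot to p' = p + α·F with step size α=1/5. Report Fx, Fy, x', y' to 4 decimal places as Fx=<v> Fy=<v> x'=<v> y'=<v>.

F_att = 1·(g−p) = 1·(7,6) = (7.0000,6.0000)
o1: d²=13 ≤ ρ²=52; F_rep = 10·(-3,2)/13² = (-0.1775,0.1183)
o2: d²=541 > ρ²=52 → inactive
o3: d²=370 > ρ²=52 → inactive
F = F_att + ΣF_rep = (6.8225,6.1183)
p' = p + 1/5·F = (-10.6355,5.2237)

Fx=6.8225 Fy=6.1183 x'=-10.6355 y'=5.2237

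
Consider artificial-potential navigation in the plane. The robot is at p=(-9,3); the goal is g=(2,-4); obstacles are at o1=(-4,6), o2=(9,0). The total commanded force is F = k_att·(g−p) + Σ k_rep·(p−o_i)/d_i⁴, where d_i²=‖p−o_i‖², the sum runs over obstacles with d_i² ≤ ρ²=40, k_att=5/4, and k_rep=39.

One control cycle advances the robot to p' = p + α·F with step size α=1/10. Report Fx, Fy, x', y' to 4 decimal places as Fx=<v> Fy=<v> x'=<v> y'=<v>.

F_att = 5/4·(g−p) = 5/4·(11,-7) = (13.7500,-8.7500)
o1: d²=34 ≤ ρ²=40; F_rep = 39·(-5,-3)/34² = (-0.1687,-0.1012)
o2: d²=333 > ρ²=40 → inactive
F = F_att + ΣF_rep = (13.5813,-8.8512)
p' = p + 1/10·F = (-7.6419,2.1149)

Fx=13.5813 Fy=-8.8512 x'=-7.6419 y'=2.1149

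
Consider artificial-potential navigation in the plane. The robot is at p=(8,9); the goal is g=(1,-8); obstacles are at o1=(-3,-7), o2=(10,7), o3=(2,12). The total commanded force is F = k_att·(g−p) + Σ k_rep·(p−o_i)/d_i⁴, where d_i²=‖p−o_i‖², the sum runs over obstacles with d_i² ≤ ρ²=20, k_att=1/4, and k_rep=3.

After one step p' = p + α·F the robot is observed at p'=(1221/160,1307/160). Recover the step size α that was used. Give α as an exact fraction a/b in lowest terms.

F_att = 1/4·(g−p) = 1/4·(-7,-17) = (-1.7500,-4.2500)
o1: d²=377 > ρ²=20 → inactive
o2: d²=8 ≤ ρ²=20; F_rep = 3·(-2,2)/8² = (-0.0938,0.0938)
o3: d²=45 > ρ²=20 → inactive
F = F_att + ΣF_rep = (-1.8438,-4.1562)
Δp = p'−p = (-0.3688,-0.8313); α = Δx/Fx = (-59/160) / (-59/32) = 1/5
check: Δy/Fy = (-133/160) / (-133/32) = 1/5 ✓

α = 1/5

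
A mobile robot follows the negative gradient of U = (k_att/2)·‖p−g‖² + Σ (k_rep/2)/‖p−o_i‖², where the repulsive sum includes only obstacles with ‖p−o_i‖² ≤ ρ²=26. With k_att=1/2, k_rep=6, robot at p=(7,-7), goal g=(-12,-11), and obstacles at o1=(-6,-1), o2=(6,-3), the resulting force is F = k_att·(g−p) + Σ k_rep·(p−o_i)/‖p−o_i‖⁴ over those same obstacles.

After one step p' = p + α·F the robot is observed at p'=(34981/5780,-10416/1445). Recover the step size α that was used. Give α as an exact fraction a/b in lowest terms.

F_att = 1/2·(g−p) = 1/2·(-19,-4) = (-9.5000,-2.0000)
o1: d²=205 > ρ²=26 → inactive
o2: d²=17 ≤ ρ²=26; F_rep = 6·(1,-4)/17² = (0.0208,-0.0830)
F = F_att + ΣF_rep = (-9.4792,-2.0830)
Δp = p'−p = (-0.9479,-0.2083); α = Δx/Fx = (-5479/5780) / (-5479/578) = 1/10
check: Δy/Fy = (-301/1445) / (-602/289) = 1/10 ✓

α = 1/10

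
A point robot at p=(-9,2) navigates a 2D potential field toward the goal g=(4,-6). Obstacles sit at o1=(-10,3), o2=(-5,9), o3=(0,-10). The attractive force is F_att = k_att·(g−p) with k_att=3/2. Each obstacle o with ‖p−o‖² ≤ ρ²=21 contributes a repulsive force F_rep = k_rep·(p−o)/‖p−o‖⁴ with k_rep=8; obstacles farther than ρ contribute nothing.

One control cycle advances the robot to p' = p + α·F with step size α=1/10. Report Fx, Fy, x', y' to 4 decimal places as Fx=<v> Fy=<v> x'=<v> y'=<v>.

Fx=21.5000 Fy=-14.0000 x'=-6.8500 y'=0.6000

F_att = 3/2·(g−p) = 3/2·(13,-8) = (19.5000,-12.0000)
o1: d²=2 ≤ ρ²=21; F_rep = 8·(1,-1)/2² = (2.0000,-2.0000)
o2: d²=65 > ρ²=21 → inactive
o3: d²=225 > ρ²=21 → inactive
F = F_att + ΣF_rep = (21.5000,-14.0000)
p' = p + 1/10·F = (-6.8500,0.6000)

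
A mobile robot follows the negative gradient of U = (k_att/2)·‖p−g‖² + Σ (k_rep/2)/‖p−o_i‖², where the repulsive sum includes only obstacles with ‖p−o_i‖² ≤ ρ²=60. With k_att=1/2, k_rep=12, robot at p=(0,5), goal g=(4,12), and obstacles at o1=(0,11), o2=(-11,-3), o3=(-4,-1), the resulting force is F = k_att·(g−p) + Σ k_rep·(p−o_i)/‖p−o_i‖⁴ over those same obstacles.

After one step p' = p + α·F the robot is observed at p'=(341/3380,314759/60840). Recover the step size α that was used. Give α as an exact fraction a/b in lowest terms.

α = 1/20

F_att = 1/2·(g−p) = 1/2·(4,7) = (2.0000,3.5000)
o1: d²=36 ≤ ρ²=60; F_rep = 12·(0,-6)/36² = (0.0000,-0.0556)
o2: d²=185 > ρ²=60 → inactive
o3: d²=52 ≤ ρ²=60; F_rep = 12·(4,6)/52² = (0.0178,0.0266)
F = F_att + ΣF_rep = (2.0178,3.4711)
Δp = p'−p = (0.1009,0.1736); α = Δx/Fx = (341/3380) / (341/169) = 1/20
check: Δy/Fy = (10559/60840) / (10559/3042) = 1/20 ✓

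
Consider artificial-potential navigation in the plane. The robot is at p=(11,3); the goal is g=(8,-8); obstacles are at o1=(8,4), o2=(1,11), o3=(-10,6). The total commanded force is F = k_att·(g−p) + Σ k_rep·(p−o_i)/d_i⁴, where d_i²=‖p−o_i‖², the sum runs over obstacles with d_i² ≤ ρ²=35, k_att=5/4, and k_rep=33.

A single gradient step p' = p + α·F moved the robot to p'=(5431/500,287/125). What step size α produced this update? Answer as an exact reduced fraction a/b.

F_att = 5/4·(g−p) = 5/4·(-3,-11) = (-3.7500,-13.7500)
o1: d²=10 ≤ ρ²=35; F_rep = 33·(3,-1)/10² = (0.9900,-0.3300)
o2: d²=164 > ρ²=35 → inactive
o3: d²=450 > ρ²=35 → inactive
F = F_att + ΣF_rep = (-2.7600,-14.0800)
Δp = p'−p = (-0.1380,-0.7040); α = Δx/Fx = (-69/500) / (-69/25) = 1/20
check: Δy/Fy = (-88/125) / (-352/25) = 1/20 ✓

α = 1/20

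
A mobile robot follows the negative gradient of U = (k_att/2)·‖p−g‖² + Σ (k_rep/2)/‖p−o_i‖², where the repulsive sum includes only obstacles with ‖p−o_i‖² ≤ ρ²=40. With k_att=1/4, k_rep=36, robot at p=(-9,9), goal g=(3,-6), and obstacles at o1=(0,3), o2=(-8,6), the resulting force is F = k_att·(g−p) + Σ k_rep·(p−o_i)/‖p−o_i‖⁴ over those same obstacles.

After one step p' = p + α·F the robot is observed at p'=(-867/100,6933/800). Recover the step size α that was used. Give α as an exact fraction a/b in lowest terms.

F_att = 1/4·(g−p) = 1/4·(12,-15) = (3.0000,-3.7500)
o1: d²=117 > ρ²=40 → inactive
o2: d²=10 ≤ ρ²=40; F_rep = 36·(-1,3)/10² = (-0.3600,1.0800)
F = F_att + ΣF_rep = (2.6400,-2.6700)
Δp = p'−p = (0.3300,-0.3337); α = Δx/Fx = (33/100) / (66/25) = 1/8
check: Δy/Fy = (-267/800) / (-267/100) = 1/8 ✓

α = 1/8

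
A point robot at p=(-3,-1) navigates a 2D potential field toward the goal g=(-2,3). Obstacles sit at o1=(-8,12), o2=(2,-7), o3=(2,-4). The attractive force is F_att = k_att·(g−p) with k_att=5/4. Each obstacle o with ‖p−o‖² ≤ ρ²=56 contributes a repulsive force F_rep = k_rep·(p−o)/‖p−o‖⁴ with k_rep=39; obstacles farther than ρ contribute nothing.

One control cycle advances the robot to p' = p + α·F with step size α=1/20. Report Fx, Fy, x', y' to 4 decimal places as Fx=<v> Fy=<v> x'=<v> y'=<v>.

F_att = 5/4·(g−p) = 5/4·(1,4) = (1.2500,5.0000)
o1: d²=194 > ρ²=56 → inactive
o2: d²=61 > ρ²=56 → inactive
o3: d²=34 ≤ ρ²=56; F_rep = 39·(-5,3)/34² = (-0.1687,0.1012)
F = F_att + ΣF_rep = (1.0813,5.1012)
p' = p + 1/20·F = (-2.9459,-0.7449)

Fx=1.0813 Fy=5.1012 x'=-2.9459 y'=-0.7449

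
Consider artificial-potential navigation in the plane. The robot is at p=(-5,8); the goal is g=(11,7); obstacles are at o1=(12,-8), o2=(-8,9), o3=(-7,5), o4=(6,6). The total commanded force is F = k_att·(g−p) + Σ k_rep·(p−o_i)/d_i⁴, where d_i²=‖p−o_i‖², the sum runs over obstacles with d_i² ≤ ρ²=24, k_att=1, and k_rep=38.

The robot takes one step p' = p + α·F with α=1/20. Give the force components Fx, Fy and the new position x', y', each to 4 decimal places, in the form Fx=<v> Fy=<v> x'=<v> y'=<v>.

F_att = 1·(g−p) = 1·(16,-1) = (16.0000,-1.0000)
o1: d²=545 > ρ²=24 → inactive
o2: d²=10 ≤ ρ²=24; F_rep = 38·(3,-1)/10² = (1.1400,-0.3800)
o3: d²=13 ≤ ρ²=24; F_rep = 38·(2,3)/13² = (0.4497,0.6746)
o4: d²=125 > ρ²=24 → inactive
F = F_att + ΣF_rep = (17.5897,-0.7054)
p' = p + 1/20·F = (-4.1205,7.9647)

Fx=17.5897 Fy=-0.7054 x'=-4.1205 y'=7.9647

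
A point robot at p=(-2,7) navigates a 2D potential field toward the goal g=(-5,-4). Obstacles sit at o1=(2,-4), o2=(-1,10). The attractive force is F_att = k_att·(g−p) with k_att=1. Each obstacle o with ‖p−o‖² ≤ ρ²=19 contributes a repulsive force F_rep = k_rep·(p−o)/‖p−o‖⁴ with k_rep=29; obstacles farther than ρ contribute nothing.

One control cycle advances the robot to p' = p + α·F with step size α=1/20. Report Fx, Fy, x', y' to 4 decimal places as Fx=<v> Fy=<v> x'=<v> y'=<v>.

Fx=-3.2900 Fy=-11.8700 x'=-2.1645 y'=6.4065

F_att = 1·(g−p) = 1·(-3,-11) = (-3.0000,-11.0000)
o1: d²=137 > ρ²=19 → inactive
o2: d²=10 ≤ ρ²=19; F_rep = 29·(-1,-3)/10² = (-0.2900,-0.8700)
F = F_att + ΣF_rep = (-3.2900,-11.8700)
p' = p + 1/20·F = (-2.1645,6.4065)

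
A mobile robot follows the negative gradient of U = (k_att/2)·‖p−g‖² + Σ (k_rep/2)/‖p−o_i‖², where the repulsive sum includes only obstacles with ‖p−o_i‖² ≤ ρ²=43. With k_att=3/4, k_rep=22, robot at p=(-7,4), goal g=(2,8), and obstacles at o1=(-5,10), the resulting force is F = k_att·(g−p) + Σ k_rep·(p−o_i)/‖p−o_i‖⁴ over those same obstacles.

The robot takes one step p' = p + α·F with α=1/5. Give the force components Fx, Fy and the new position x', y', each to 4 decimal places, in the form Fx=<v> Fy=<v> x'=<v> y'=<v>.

F_att = 3/4·(g−p) = 3/4·(9,4) = (6.7500,3.0000)
o1: d²=40 ≤ ρ²=43; F_rep = 22·(-2,-6)/40² = (-0.0275,-0.0825)
F = F_att + ΣF_rep = (6.7225,2.9175)
p' = p + 1/5·F = (-5.6555,4.5835)

Fx=6.7225 Fy=2.9175 x'=-5.6555 y'=4.5835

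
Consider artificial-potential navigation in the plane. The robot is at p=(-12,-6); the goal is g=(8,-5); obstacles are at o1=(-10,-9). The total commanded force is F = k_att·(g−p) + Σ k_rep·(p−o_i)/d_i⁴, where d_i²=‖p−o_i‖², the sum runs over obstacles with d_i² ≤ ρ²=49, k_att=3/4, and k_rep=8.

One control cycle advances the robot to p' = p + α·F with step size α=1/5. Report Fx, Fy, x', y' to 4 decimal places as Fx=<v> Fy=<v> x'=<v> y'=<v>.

F_att = 3/4·(g−p) = 3/4·(20,1) = (15.0000,0.7500)
o1: d²=13 ≤ ρ²=49; F_rep = 8·(-2,3)/13² = (-0.0947,0.1420)
F = F_att + ΣF_rep = (14.9053,0.8920)
p' = p + 1/5·F = (-9.0189,-5.8216)

Fx=14.9053 Fy=0.8920 x'=-9.0189 y'=-5.8216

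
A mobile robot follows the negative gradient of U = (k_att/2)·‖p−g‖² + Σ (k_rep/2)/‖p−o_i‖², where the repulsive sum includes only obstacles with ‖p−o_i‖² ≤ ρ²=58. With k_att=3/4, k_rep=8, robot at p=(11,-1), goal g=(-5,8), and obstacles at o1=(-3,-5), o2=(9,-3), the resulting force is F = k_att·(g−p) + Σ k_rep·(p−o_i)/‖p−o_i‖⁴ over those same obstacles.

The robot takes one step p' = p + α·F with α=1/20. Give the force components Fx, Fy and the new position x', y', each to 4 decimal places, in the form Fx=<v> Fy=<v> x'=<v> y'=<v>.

F_att = 3/4·(g−p) = 3/4·(-16,9) = (-12.0000,6.7500)
o1: d²=212 > ρ²=58 → inactive
o2: d²=8 ≤ ρ²=58; F_rep = 8·(2,2)/8² = (0.2500,0.2500)
F = F_att + ΣF_rep = (-11.7500,7.0000)
p' = p + 1/20·F = (10.4125,-0.6500)

Fx=-11.7500 Fy=7.0000 x'=10.4125 y'=-0.6500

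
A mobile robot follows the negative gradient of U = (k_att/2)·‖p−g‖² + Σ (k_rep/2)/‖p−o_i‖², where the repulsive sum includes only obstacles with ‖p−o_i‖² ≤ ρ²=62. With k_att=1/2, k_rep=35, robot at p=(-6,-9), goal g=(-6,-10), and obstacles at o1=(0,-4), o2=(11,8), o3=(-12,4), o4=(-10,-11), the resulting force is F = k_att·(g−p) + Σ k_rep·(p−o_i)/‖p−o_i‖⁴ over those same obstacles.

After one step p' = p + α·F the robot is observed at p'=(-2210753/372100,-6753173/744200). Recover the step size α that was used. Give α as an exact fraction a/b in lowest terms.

F_att = 1/2·(g−p) = 1/2·(0,-1) = (0.0000,-0.5000)
o1: d²=61 ≤ ρ²=62; F_rep = 35·(-6,-5)/61² = (-0.0564,-0.0470)
o2: d²=578 > ρ²=62 → inactive
o3: d²=205 > ρ²=62 → inactive
o4: d²=20 ≤ ρ²=62; F_rep = 35·(4,2)/20² = (0.3500,0.1750)
F = F_att + ΣF_rep = (0.2936,-0.3720)
Δp = p'−p = (0.0587,-0.0744); α = Δx/Fx = (21847/372100) / (21847/74420) = 1/5
check: Δy/Fy = (-55373/744200) / (-55373/148840) = 1/5 ✓

α = 1/5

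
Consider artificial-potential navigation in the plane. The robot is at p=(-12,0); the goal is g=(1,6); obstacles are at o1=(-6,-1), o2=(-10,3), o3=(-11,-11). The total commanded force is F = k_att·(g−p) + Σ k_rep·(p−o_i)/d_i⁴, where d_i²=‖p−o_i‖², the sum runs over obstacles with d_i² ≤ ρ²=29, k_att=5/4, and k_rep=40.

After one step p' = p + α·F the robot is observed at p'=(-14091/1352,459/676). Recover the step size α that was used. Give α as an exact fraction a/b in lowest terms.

α = 1/10

F_att = 5/4·(g−p) = 5/4·(13,6) = (16.2500,7.5000)
o1: d²=37 > ρ²=29 → inactive
o2: d²=13 ≤ ρ²=29; F_rep = 40·(-2,-3)/13² = (-0.4734,-0.7101)
o3: d²=122 > ρ²=29 → inactive
F = F_att + ΣF_rep = (15.7766,6.7899)
Δp = p'−p = (1.5777,0.6790); α = Δx/Fx = (2133/1352) / (10665/676) = 1/10
check: Δy/Fy = (459/676) / (2295/338) = 1/10 ✓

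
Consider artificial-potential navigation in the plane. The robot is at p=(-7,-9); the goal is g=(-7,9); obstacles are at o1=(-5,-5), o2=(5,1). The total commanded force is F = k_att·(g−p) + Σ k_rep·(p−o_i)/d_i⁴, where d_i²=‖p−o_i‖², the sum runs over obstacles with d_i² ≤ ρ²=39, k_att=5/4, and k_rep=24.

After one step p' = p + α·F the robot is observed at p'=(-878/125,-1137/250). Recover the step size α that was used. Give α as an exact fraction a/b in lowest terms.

α = 1/5

F_att = 5/4·(g−p) = 5/4·(0,18) = (0.0000,22.5000)
o1: d²=20 ≤ ρ²=39; F_rep = 24·(-2,-4)/20² = (-0.1200,-0.2400)
o2: d²=244 > ρ²=39 → inactive
F = F_att + ΣF_rep = (-0.1200,22.2600)
Δp = p'−p = (-0.0240,4.4520); α = Δx/Fx = (-3/125) / (-3/25) = 1/5
check: Δy/Fy = (1113/250) / (1113/50) = 1/5 ✓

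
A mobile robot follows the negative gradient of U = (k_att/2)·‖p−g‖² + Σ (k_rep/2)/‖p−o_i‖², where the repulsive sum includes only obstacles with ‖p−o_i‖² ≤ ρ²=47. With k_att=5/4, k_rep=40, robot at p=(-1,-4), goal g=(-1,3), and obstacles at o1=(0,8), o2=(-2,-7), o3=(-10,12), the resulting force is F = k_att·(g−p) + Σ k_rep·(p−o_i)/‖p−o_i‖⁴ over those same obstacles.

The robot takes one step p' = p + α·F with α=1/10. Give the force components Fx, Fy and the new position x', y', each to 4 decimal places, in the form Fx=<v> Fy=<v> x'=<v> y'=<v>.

Fx=0.4000 Fy=9.9500 x'=-0.9600 y'=-3.0050

F_att = 5/4·(g−p) = 5/4·(0,7) = (0.0000,8.7500)
o1: d²=145 > ρ²=47 → inactive
o2: d²=10 ≤ ρ²=47; F_rep = 40·(1,3)/10² = (0.4000,1.2000)
o3: d²=337 > ρ²=47 → inactive
F = F_att + ΣF_rep = (0.4000,9.9500)
p' = p + 1/10·F = (-0.9600,-3.0050)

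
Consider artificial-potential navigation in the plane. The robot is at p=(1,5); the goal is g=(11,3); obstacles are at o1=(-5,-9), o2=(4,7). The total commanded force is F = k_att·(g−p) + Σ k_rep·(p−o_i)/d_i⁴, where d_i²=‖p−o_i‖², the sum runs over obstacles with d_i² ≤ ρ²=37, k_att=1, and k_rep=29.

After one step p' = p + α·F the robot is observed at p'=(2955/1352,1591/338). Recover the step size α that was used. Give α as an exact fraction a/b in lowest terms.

F_att = 1·(g−p) = 1·(10,-2) = (10.0000,-2.0000)
o1: d²=232 > ρ²=37 → inactive
o2: d²=13 ≤ ρ²=37; F_rep = 29·(-3,-2)/13² = (-0.5148,-0.3432)
F = F_att + ΣF_rep = (9.4852,-2.3432)
Δp = p'−p = (1.1857,-0.2929); α = Δx/Fx = (1603/1352) / (1603/169) = 1/8
check: Δy/Fy = (-99/338) / (-396/169) = 1/8 ✓

α = 1/8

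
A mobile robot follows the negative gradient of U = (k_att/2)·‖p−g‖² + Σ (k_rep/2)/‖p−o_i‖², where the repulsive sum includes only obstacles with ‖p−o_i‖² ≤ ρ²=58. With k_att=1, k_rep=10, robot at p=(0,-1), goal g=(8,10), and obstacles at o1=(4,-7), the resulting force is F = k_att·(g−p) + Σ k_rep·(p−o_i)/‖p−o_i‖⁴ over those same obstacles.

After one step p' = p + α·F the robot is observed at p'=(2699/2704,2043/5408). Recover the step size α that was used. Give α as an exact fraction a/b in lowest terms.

F_att = 1·(g−p) = 1·(8,11) = (8.0000,11.0000)
o1: d²=52 ≤ ρ²=58; F_rep = 10·(-4,6)/52² = (-0.0148,0.0222)
F = F_att + ΣF_rep = (7.9852,11.0222)
Δp = p'−p = (0.9982,1.3778); α = Δx/Fx = (2699/2704) / (2699/338) = 1/8
check: Δy/Fy = (7451/5408) / (7451/676) = 1/8 ✓

α = 1/8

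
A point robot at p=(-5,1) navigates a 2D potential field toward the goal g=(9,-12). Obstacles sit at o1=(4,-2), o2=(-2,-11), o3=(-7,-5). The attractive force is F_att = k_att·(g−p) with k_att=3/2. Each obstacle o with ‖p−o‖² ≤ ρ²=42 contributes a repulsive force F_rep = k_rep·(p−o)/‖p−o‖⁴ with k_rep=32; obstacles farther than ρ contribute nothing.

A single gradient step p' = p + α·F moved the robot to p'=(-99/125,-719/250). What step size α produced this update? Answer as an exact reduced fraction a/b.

F_att = 3/2·(g−p) = 3/2·(14,-13) = (21.0000,-19.5000)
o1: d²=90 > ρ²=42 → inactive
o2: d²=153 > ρ²=42 → inactive
o3: d²=40 ≤ ρ²=42; F_rep = 32·(2,6)/40² = (0.0400,0.1200)
F = F_att + ΣF_rep = (21.0400,-19.3800)
Δp = p'−p = (4.2080,-3.8760); α = Δx/Fx = (526/125) / (526/25) = 1/5
check: Δy/Fy = (-969/250) / (-969/50) = 1/5 ✓

α = 1/5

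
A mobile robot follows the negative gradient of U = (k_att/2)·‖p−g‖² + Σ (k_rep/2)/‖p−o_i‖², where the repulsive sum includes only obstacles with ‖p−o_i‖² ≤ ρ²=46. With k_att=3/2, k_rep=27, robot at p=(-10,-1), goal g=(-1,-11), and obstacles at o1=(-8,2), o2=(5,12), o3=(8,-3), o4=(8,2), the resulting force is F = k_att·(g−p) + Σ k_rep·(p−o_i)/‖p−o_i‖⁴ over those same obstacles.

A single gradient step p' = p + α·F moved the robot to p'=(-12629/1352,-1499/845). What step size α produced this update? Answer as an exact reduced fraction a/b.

α = 1/20

F_att = 3/2·(g−p) = 3/2·(9,-10) = (13.5000,-15.0000)
o1: d²=13 ≤ ρ²=46; F_rep = 27·(-2,-3)/13² = (-0.3195,-0.4793)
o2: d²=394 > ρ²=46 → inactive
o3: d²=328 > ρ²=46 → inactive
o4: d²=333 > ρ²=46 → inactive
F = F_att + ΣF_rep = (13.1805,-15.4793)
Δp = p'−p = (0.6590,-0.7740); α = Δx/Fx = (891/1352) / (4455/338) = 1/20
check: Δy/Fy = (-654/845) / (-2616/169) = 1/20 ✓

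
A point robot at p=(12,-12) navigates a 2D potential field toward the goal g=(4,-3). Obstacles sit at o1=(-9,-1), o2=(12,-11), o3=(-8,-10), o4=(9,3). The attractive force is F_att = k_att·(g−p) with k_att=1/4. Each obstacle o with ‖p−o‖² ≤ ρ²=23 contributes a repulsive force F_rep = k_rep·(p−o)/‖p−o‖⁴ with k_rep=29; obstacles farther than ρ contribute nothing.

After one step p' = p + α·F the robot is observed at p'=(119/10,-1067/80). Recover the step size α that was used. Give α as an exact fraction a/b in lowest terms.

α = 1/20

F_att = 1/4·(g−p) = 1/4·(-8,9) = (-2.0000,2.2500)
o1: d²=562 > ρ²=23 → inactive
o2: d²=1 ≤ ρ²=23; F_rep = 29·(0,-1)/1² = (0.0000,-29.0000)
o3: d²=404 > ρ²=23 → inactive
o4: d²=234 > ρ²=23 → inactive
F = F_att + ΣF_rep = (-2.0000,-26.7500)
Δp = p'−p = (-0.1000,-1.3375); α = Δx/Fx = (-1/10) / (-2) = 1/20
check: Δy/Fy = (-107/80) / (-107/4) = 1/20 ✓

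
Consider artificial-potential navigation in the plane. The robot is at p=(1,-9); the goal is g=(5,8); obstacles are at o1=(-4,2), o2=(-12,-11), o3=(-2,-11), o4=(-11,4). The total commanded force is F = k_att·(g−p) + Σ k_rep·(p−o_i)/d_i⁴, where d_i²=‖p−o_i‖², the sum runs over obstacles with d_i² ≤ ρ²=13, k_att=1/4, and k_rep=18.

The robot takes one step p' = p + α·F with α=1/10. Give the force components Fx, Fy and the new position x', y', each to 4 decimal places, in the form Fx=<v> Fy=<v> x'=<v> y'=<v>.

F_att = 1/4·(g−p) = 1/4·(4,17) = (1.0000,4.2500)
o1: d²=146 > ρ²=13 → inactive
o2: d²=173 > ρ²=13 → inactive
o3: d²=13 ≤ ρ²=13; F_rep = 18·(3,2)/13² = (0.3195,0.2130)
o4: d²=313 > ρ²=13 → inactive
F = F_att + ΣF_rep = (1.3195,4.4630)
p' = p + 1/10·F = (1.1320,-8.5537)

Fx=1.3195 Fy=4.4630 x'=1.1320 y'=-8.5537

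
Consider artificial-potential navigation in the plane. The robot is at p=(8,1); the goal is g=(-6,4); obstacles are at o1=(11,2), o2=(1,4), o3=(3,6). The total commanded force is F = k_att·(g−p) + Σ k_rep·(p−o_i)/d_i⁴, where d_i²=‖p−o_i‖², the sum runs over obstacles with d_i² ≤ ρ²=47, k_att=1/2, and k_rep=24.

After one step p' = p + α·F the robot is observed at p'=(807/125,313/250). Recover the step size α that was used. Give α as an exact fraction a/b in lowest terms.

F_att = 1/2·(g−p) = 1/2·(-14,3) = (-7.0000,1.5000)
o1: d²=10 ≤ ρ²=47; F_rep = 24·(-3,-1)/10² = (-0.7200,-0.2400)
o2: d²=58 > ρ²=47 → inactive
o3: d²=50 > ρ²=47 → inactive
F = F_att + ΣF_rep = (-7.7200,1.2600)
Δp = p'−p = (-1.5440,0.2520); α = Δx/Fx = (-193/125) / (-193/25) = 1/5
check: Δy/Fy = (63/250) / (63/50) = 1/5 ✓

α = 1/5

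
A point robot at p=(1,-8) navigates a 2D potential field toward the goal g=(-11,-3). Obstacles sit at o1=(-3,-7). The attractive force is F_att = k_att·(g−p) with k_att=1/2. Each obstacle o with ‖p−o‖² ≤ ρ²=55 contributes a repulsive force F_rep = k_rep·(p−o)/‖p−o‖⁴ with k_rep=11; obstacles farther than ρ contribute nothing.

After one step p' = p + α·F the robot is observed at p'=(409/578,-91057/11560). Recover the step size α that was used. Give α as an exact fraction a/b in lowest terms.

F_att = 1/2·(g−p) = 1/2·(-12,5) = (-6.0000,2.5000)
o1: d²=17 ≤ ρ²=55; F_rep = 11·(4,-1)/17² = (0.1522,-0.0381)
F = F_att + ΣF_rep = (-5.8478,2.4619)
Δp = p'−p = (-0.2924,0.1231); α = Δx/Fx = (-169/578) / (-1690/289) = 1/20
check: Δy/Fy = (1423/11560) / (1423/578) = 1/20 ✓

α = 1/20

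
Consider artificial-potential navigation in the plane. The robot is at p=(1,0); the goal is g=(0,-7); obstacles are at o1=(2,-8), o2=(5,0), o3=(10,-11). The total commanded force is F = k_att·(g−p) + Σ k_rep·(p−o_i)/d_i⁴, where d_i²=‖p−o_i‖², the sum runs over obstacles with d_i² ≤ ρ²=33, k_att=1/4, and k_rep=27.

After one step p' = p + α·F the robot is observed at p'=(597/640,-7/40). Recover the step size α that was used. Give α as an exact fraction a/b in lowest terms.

F_att = 1/4·(g−p) = 1/4·(-1,-7) = (-0.2500,-1.7500)
o1: d²=65 > ρ²=33 → inactive
o2: d²=16 ≤ ρ²=33; F_rep = 27·(-4,0)/16² = (-0.4219,0.0000)
o3: d²=202 > ρ²=33 → inactive
F = F_att + ΣF_rep = (-0.6719,-1.7500)
Δp = p'−p = (-0.0672,-0.1750); α = Δx/Fx = (-43/640) / (-43/64) = 1/10
check: Δy/Fy = (-7/40) / (-7/4) = 1/10 ✓

α = 1/10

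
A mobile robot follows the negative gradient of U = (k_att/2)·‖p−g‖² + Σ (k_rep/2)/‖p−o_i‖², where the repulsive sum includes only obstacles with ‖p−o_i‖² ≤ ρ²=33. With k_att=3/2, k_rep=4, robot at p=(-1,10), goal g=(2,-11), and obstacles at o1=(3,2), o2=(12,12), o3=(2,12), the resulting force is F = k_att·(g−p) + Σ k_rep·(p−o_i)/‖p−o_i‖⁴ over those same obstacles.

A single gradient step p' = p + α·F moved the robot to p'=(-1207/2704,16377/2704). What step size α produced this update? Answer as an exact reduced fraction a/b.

α = 1/8

F_att = 3/2·(g−p) = 3/2·(3,-21) = (4.5000,-31.5000)
o1: d²=80 > ρ²=33 → inactive
o2: d²=173 > ρ²=33 → inactive
o3: d²=13 ≤ ρ²=33; F_rep = 4·(-3,-2)/13² = (-0.0710,-0.0473)
F = F_att + ΣF_rep = (4.4290,-31.5473)
Δp = p'−p = (0.5536,-3.9434); α = Δx/Fx = (1497/2704) / (1497/338) = 1/8
check: Δy/Fy = (-10663/2704) / (-10663/338) = 1/8 ✓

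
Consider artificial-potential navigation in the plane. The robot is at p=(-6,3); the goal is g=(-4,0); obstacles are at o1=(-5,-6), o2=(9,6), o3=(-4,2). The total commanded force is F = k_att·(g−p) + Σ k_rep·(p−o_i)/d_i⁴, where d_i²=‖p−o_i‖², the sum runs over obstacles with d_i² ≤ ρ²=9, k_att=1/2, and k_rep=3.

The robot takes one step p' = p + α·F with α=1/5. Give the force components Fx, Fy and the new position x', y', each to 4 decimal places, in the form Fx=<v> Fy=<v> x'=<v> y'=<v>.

F_att = 1/2·(g−p) = 1/2·(2,-3) = (1.0000,-1.5000)
o1: d²=82 > ρ²=9 → inactive
o2: d²=234 > ρ²=9 → inactive
o3: d²=5 ≤ ρ²=9; F_rep = 3·(-2,1)/5² = (-0.2400,0.1200)
F = F_att + ΣF_rep = (0.7600,-1.3800)
p' = p + 1/5·F = (-5.8480,2.7240)

Fx=0.7600 Fy=-1.3800 x'=-5.8480 y'=2.7240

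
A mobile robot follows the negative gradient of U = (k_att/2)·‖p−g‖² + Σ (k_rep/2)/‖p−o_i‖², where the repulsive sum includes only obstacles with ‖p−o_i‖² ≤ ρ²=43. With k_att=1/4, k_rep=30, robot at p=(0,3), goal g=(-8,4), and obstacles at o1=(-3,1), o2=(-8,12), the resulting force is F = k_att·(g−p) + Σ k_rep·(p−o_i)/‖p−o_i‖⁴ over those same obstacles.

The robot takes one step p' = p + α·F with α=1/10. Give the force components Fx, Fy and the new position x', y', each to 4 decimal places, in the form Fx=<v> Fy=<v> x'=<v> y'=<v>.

Fx=-1.4675 Fy=0.6050 x'=-0.1467 y'=3.0605

F_att = 1/4·(g−p) = 1/4·(-8,1) = (-2.0000,0.2500)
o1: d²=13 ≤ ρ²=43; F_rep = 30·(3,2)/13² = (0.5325,0.3550)
o2: d²=145 > ρ²=43 → inactive
F = F_att + ΣF_rep = (-1.4675,0.6050)
p' = p + 1/10·F = (-0.1467,3.0605)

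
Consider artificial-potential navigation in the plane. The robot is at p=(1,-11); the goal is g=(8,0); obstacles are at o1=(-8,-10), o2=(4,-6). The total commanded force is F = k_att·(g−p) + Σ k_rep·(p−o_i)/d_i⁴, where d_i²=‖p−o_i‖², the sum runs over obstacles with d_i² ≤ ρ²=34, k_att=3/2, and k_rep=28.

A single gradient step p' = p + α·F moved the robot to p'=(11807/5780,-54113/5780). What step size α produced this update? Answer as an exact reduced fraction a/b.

F_att = 3/2·(g−p) = 3/2·(7,11) = (10.5000,16.5000)
o1: d²=82 > ρ²=34 → inactive
o2: d²=34 ≤ ρ²=34; F_rep = 28·(-3,-5)/34² = (-0.0727,-0.1211)
F = F_att + ΣF_rep = (10.4273,16.3789)
Δp = p'−p = (1.0427,1.6379); α = Δx/Fx = (6027/5780) / (6027/578) = 1/10
check: Δy/Fy = (9467/5780) / (9467/578) = 1/10 ✓

α = 1/10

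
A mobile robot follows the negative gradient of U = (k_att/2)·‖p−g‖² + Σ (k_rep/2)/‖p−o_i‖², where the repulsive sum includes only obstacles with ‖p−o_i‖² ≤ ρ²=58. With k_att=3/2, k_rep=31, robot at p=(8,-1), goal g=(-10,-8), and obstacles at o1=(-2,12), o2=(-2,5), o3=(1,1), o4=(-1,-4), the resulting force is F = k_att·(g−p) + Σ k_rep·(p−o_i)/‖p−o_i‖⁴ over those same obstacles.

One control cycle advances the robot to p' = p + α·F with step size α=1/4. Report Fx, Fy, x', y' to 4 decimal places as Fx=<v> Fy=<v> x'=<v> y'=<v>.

Fx=-26.9227 Fy=-10.5221 x'=1.2693 y'=-3.6305

F_att = 3/2·(g−p) = 3/2·(-18,-7) = (-27.0000,-10.5000)
o1: d²=269 > ρ²=58 → inactive
o2: d²=136 > ρ²=58 → inactive
o3: d²=53 ≤ ρ²=58; F_rep = 31·(7,-2)/53² = (0.0773,-0.0221)
o4: d²=90 > ρ²=58 → inactive
F = F_att + ΣF_rep = (-26.9227,-10.5221)
p' = p + 1/4·F = (1.2693,-3.6305)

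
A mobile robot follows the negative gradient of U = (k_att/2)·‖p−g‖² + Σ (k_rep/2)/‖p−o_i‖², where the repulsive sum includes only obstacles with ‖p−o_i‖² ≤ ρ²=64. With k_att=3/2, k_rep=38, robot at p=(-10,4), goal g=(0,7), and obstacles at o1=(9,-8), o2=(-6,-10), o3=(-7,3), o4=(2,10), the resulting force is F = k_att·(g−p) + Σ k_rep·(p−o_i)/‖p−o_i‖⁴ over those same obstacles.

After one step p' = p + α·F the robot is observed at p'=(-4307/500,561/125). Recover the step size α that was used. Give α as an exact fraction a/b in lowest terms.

F_att = 3/2·(g−p) = 3/2·(10,3) = (15.0000,4.5000)
o1: d²=505 > ρ²=64 → inactive
o2: d²=212 > ρ²=64 → inactive
o3: d²=10 ≤ ρ²=64; F_rep = 38·(-3,1)/10² = (-1.1400,0.3800)
o4: d²=180 > ρ²=64 → inactive
F = F_att + ΣF_rep = (13.8600,4.8800)
Δp = p'−p = (1.3860,0.4880); α = Δx/Fx = (693/500) / (693/50) = 1/10
check: Δy/Fy = (61/125) / (122/25) = 1/10 ✓

α = 1/10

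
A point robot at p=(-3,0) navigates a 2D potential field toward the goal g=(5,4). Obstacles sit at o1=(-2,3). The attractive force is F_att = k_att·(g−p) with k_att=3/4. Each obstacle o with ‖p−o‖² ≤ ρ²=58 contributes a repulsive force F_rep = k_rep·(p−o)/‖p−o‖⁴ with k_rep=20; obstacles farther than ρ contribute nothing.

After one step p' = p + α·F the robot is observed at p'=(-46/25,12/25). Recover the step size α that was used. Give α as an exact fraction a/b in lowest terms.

F_att = 3/4·(g−p) = 3/4·(8,4) = (6.0000,3.0000)
o1: d²=10 ≤ ρ²=58; F_rep = 20·(-1,-3)/10² = (-0.2000,-0.6000)
F = F_att + ΣF_rep = (5.8000,2.4000)
Δp = p'−p = (1.1600,0.4800); α = Δx/Fx = (29/25) / (29/5) = 1/5
check: Δy/Fy = (12/25) / (12/5) = 1/5 ✓

α = 1/5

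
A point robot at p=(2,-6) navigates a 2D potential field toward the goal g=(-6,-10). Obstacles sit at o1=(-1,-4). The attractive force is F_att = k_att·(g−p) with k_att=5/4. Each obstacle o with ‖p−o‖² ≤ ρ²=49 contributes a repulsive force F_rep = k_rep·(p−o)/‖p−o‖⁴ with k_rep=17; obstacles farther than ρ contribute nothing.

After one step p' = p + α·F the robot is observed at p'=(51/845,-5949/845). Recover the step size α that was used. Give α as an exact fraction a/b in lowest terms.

F_att = 5/4·(g−p) = 5/4·(-8,-4) = (-10.0000,-5.0000)
o1: d²=13 ≤ ρ²=49; F_rep = 17·(3,-2)/13² = (0.3018,-0.2012)
F = F_att + ΣF_rep = (-9.6982,-5.2012)
Δp = p'−p = (-1.9396,-1.0402); α = Δx/Fx = (-1639/845) / (-1639/169) = 1/5
check: Δy/Fy = (-879/845) / (-879/169) = 1/5 ✓

α = 1/5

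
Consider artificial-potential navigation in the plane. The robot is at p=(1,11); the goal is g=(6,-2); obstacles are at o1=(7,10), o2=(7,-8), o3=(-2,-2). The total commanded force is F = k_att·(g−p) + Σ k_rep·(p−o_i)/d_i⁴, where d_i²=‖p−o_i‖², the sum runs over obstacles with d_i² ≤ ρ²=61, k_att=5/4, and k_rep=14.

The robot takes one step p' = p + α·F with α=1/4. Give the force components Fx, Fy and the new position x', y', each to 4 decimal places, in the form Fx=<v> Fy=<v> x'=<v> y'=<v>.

F_att = 5/4·(g−p) = 5/4·(5,-13) = (6.2500,-16.2500)
o1: d²=37 ≤ ρ²=61; F_rep = 14·(-6,1)/37² = (-0.0614,0.0102)
o2: d²=397 > ρ²=61 → inactive
o3: d²=178 > ρ²=61 → inactive
F = F_att + ΣF_rep = (6.1886,-16.2398)
p' = p + 1/4·F = (2.5472,6.9401)

Fx=6.1886 Fy=-16.2398 x'=2.5472 y'=6.9401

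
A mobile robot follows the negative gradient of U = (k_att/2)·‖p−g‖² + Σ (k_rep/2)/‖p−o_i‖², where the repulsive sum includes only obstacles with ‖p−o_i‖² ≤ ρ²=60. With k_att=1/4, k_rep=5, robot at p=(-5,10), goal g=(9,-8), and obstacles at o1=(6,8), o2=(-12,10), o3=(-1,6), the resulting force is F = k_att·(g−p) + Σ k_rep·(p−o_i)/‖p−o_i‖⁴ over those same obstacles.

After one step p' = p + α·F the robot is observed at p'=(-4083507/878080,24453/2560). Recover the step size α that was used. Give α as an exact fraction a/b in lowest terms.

F_att = 1/4·(g−p) = 1/4·(14,-18) = (3.5000,-4.5000)
o1: d²=125 > ρ²=60 → inactive
o2: d²=49 ≤ ρ²=60; F_rep = 5·(7,0)/49² = (0.0146,0.0000)
o3: d²=32 ≤ ρ²=60; F_rep = 5·(-4,4)/32² = (-0.0195,0.0195)
F = F_att + ΣF_rep = (3.4950,-4.4805)
Δp = p'−p = (0.3495,-0.4480); α = Δx/Fx = (306893/878080) / (306893/87808) = 1/10
check: Δy/Fy = (-1147/2560) / (-1147/256) = 1/10 ✓

α = 1/10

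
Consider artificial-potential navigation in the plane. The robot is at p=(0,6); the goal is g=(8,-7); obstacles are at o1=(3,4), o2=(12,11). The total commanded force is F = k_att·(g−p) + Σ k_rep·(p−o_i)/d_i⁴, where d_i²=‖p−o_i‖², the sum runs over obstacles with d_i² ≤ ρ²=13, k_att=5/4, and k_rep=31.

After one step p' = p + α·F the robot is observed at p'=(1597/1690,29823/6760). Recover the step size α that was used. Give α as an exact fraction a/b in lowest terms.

α = 1/10

F_att = 5/4·(g−p) = 5/4·(8,-13) = (10.0000,-16.2500)
o1: d²=13 ≤ ρ²=13; F_rep = 31·(-3,2)/13² = (-0.5503,0.3669)
o2: d²=169 > ρ²=13 → inactive
F = F_att + ΣF_rep = (9.4497,-15.8831)
Δp = p'−p = (0.9450,-1.5883); α = Δx/Fx = (1597/1690) / (1597/169) = 1/10
check: Δy/Fy = (-10737/6760) / (-10737/676) = 1/10 ✓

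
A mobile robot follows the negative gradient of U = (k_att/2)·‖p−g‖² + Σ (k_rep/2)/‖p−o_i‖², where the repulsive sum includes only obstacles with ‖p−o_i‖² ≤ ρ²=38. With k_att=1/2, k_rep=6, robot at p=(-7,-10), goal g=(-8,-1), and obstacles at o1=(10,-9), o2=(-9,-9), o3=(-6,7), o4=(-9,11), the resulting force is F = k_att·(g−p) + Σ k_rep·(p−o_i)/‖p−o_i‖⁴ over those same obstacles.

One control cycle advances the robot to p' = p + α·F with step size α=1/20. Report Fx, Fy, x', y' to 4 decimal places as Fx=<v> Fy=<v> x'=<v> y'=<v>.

Fx=-0.0200 Fy=4.2600 x'=-7.0010 y'=-9.7870

F_att = 1/2·(g−p) = 1/2·(-1,9) = (-0.5000,4.5000)
o1: d²=290 > ρ²=38 → inactive
o2: d²=5 ≤ ρ²=38; F_rep = 6·(2,-1)/5² = (0.4800,-0.2400)
o3: d²=290 > ρ²=38 → inactive
o4: d²=445 > ρ²=38 → inactive
F = F_att + ΣF_rep = (-0.0200,4.2600)
p' = p + 1/20·F = (-7.0010,-9.7870)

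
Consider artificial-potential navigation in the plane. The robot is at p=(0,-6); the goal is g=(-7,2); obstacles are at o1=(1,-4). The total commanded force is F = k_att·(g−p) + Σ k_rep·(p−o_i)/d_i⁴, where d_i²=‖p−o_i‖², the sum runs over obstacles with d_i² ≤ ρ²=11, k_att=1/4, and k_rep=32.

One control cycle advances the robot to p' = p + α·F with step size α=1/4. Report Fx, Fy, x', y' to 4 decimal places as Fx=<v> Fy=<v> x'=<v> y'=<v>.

Fx=-3.0300 Fy=-0.5600 x'=-0.7575 y'=-6.1400

F_att = 1/4·(g−p) = 1/4·(-7,8) = (-1.7500,2.0000)
o1: d²=5 ≤ ρ²=11; F_rep = 32·(-1,-2)/5² = (-1.2800,-2.5600)
F = F_att + ΣF_rep = (-3.0300,-0.5600)
p' = p + 1/4·F = (-0.7575,-6.1400)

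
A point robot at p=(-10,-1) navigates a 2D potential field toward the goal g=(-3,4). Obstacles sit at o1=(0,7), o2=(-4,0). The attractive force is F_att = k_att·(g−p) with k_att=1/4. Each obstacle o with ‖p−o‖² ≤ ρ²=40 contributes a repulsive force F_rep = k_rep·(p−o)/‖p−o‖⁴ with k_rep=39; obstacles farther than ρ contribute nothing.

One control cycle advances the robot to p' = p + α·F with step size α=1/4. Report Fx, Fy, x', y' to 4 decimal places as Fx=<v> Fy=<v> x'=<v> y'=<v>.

F_att = 1/4·(g−p) = 1/4·(7,5) = (1.7500,1.2500)
o1: d²=164 > ρ²=40 → inactive
o2: d²=37 ≤ ρ²=40; F_rep = 39·(-6,-1)/37² = (-0.1709,-0.0285)
F = F_att + ΣF_rep = (1.5791,1.2215)
p' = p + 1/4·F = (-9.6052,-0.6946)

Fx=1.5791 Fy=1.2215 x'=-9.6052 y'=-0.6946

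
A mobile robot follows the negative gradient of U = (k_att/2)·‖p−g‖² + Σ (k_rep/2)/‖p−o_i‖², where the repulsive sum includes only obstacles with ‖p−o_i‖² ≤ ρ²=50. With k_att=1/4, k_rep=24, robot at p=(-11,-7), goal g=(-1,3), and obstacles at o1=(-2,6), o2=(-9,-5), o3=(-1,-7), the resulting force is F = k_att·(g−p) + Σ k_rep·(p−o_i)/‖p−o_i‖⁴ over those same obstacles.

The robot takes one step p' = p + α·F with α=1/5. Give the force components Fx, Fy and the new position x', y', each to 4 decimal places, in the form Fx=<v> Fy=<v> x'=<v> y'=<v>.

F_att = 1/4·(g−p) = 1/4·(10,10) = (2.5000,2.5000)
o1: d²=250 > ρ²=50 → inactive
o2: d²=8 ≤ ρ²=50; F_rep = 24·(-2,-2)/8² = (-0.7500,-0.7500)
o3: d²=100 > ρ²=50 → inactive
F = F_att + ΣF_rep = (1.7500,1.7500)
p' = p + 1/5·F = (-10.6500,-6.6500)

Fx=1.7500 Fy=1.7500 x'=-10.6500 y'=-6.6500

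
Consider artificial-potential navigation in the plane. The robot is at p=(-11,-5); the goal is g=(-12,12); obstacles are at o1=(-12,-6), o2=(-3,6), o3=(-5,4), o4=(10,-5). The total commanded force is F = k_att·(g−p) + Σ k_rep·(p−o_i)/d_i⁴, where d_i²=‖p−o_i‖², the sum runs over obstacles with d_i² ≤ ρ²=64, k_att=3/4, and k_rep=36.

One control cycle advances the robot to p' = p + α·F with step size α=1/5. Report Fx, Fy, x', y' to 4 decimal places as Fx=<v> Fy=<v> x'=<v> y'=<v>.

F_att = 3/4·(g−p) = 3/4·(-1,17) = (-0.7500,12.7500)
o1: d²=2 ≤ ρ²=64; F_rep = 36·(1,1)/2² = (9.0000,9.0000)
o2: d²=185 > ρ²=64 → inactive
o3: d²=117 > ρ²=64 → inactive
o4: d²=441 > ρ²=64 → inactive
F = F_att + ΣF_rep = (8.2500,21.7500)
p' = p + 1/5·F = (-9.3500,-0.6500)

Fx=8.2500 Fy=21.7500 x'=-9.3500 y'=-0.6500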